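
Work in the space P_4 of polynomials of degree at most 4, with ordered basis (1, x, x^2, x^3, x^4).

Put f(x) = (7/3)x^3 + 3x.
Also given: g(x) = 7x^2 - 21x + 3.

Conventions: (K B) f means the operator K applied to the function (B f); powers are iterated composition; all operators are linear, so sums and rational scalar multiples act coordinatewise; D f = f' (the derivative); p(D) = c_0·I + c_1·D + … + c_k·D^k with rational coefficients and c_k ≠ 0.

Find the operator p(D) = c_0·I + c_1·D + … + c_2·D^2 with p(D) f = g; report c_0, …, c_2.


D^0 f = (7/3)x^3 + 3x
D^1 f = 7x^2 + 3
D^2 f = 14x
matching coefficients of g against c_0 f + c_1 Df + … from the top degree down determines the c_i
solution: c_0 = 0, c_1 = 1, c_2 = -3/2

p(D) = D − (3/2)·D^2, i.e. c_0 = 0, c_1 = 1, c_2 = -3/2


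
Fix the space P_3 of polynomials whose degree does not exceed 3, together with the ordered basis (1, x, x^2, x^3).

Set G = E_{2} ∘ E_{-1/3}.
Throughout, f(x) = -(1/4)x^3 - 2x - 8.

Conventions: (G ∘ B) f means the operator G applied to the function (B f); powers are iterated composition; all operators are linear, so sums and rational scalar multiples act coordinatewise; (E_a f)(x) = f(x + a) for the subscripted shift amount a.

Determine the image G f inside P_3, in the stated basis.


g(x) = -(1/4)x^3 - (5/4)x^2 - (49/12)x - 1349/108

E_{-1/3} f = -(1/4)x^3 + (1/4)x^2 - (25/12)x - 791/108
E_{2} E_{-1/3} f = -(1/4)x^3 - (5/4)x^2 - (49/12)x - 1349/108


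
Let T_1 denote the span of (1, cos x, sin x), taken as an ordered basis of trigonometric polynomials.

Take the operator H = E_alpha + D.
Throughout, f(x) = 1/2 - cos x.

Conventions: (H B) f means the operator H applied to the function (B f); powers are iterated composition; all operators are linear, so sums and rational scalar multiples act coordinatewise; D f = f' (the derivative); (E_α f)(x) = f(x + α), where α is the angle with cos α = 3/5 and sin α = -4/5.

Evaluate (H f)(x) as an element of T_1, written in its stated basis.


the image equals g(x) = 1/2 - (3/5)cos x + (1/5)sin x

E_alpha f = 1/2 - (3/5)cos x - (4/5)sin x
D f = sin x
(E_alpha + D) f = 1/2 - (3/5)cos x + (1/5)sin x


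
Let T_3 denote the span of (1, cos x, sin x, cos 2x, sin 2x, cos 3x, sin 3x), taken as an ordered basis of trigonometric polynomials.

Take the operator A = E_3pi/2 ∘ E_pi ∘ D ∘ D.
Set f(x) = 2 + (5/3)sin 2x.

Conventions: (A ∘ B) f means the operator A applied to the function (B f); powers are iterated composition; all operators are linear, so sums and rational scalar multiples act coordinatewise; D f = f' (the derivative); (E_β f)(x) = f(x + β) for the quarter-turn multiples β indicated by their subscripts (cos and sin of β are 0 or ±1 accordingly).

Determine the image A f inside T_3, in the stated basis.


D f = (10/3)cos 2x
D D f = -(20/3)sin 2x
E_pi (D ∘ D) f = -(20/3)sin 2x
E_3pi/2 E_pi (D ∘ D) f = (20/3)sin 2x

g(x) = (20/3)sin 2x


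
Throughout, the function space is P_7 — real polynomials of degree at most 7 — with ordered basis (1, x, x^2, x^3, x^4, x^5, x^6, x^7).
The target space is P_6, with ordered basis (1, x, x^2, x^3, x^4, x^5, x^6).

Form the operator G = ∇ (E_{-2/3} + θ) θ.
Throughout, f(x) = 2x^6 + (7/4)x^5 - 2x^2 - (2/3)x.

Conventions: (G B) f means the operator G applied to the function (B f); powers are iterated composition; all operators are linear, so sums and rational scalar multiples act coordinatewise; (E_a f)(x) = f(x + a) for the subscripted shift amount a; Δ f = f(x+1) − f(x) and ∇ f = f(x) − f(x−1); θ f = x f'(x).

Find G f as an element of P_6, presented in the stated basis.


the image equals g(x) = 504x^5 - (2475/2)x^4 + (5515/3)x^3 - (4850/3)x^2 + (41945/54)x - 12719/81

θ f = 12x^6 + (35/4)x^5 - 4x^2 - (2/3)x
E_{-2/3} θ f = 12x^6 - (157/4)x^5 + (305/6)x^4 - (290/9)x^3 + (152/27)x^2 + (310/81)x - 116/81
θ θ f = 72x^6 + (175/4)x^5 - 8x^2 - (2/3)x
(E_{-2/3} + θ) θ f = 84x^6 + (9/2)x^5 + (305/6)x^4 - (290/9)x^3 - (64/27)x^2 + (256/81)x - 116/81
∇ (E_{-2/3} + θ) θ f = 504x^5 - (2475/2)x^4 + (5515/3)x^3 - (4850/3)x^2 + (41945/54)x - 12719/81


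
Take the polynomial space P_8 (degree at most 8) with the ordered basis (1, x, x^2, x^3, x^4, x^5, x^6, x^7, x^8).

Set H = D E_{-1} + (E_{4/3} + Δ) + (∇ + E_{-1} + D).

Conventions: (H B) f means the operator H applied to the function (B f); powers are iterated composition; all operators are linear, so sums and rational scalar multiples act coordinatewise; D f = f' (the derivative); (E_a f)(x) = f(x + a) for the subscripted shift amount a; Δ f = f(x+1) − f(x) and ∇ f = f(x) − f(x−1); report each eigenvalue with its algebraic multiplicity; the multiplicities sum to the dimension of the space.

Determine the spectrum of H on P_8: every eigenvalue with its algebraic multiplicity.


λ = 2 (multiplicity 9)

image of 1: 2
image of x: 2x + 13/3
image of x^2: 2x^2 + (26/3)x + 7/9
image of x^3: 2x^3 + 13x^2 + (7/3)x + 172/27
image of x^4: 2x^4 + (52/3)x^3 + (14/3)x^2 + (688/27)x + 13/81
image of x^5: 2x^5 + (65/3)x^4 + (70/9)x^3 + (1720/27)x^2 + (65/81)x + 2482/243
image of x^6: 2x^6 + 26x^5 + (35/3)x^4 + (3440/27)x^3 + (65/27)x^2 + (4964/81)x + 451/729
image of x^7: 2x^7 + (91/3)x^6 + (49/3)x^5 + (6020/27)x^4 + (455/81)x^3 + (17374/81)x^2 + (3157/729)x + 33880/2187
image of x^8: 2x^8 + (104/3)x^7 + (196/9)x^6 + (9632/27)x^5 + (910/81)x^4 + (138992/243)x^3 + (12628/729)x^2 + (271040/2187)x + 19609/6561
the matrix is upper triangular; its diagonal is (2, 2, 2, 2, 2, 2, 2, 2, 2)
for a triangular matrix the eigenvalues are the diagonal entries, with algebraic multiplicity their repetition count


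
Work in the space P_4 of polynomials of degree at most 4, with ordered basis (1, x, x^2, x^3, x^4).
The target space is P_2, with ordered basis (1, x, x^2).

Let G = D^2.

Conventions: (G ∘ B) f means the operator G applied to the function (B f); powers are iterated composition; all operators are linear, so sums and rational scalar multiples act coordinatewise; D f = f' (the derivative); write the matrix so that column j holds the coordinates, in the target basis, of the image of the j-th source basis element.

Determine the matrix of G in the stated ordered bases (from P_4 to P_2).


the matrix is [[0, 0, 2, 0, 0]; [0, 0, 0, 6, 0]; [0, 0, 0, 0, 12]] (rows listed top to bottom)

image of 1: 0
image of x: 0
image of x^2: 2
image of x^3: 6x
image of x^4: 12x^2
each image's coordinates form column j of the matrix


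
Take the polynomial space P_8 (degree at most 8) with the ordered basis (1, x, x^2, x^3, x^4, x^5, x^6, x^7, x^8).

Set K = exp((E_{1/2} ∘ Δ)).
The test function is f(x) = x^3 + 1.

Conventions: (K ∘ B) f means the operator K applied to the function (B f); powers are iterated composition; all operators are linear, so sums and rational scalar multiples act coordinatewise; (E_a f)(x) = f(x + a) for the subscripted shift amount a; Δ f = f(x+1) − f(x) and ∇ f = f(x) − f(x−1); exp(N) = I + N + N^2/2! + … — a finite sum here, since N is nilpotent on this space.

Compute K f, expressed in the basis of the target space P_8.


order-1 term: 3x^2 + 6x + 13/4
order-2 term: 3x + 6
order-3 term: 1
the series for exp((E_{1/2} ∘ Δ)) f terminates at order 3
exp((E_{1/2} ∘ Δ)) f = x^3 + 3x^2 + 9x + 45/4

g(x) = x^3 + 3x^2 + 9x + 45/4


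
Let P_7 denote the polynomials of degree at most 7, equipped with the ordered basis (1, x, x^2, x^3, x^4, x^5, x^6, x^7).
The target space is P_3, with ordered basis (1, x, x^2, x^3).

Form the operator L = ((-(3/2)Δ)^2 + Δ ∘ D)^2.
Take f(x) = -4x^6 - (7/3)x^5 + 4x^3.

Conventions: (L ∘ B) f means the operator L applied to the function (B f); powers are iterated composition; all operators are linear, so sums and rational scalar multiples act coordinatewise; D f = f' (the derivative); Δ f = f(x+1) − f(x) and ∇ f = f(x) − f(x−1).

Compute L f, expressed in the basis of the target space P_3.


the image equals g(x) = -15210x^2 - (108875/2)x - 54475

Δ f = -24x^5 - (215/3)x^4 - (310/3)x^3 - (214/3)x^2 - (71/3)x - 7/3
(-(3/2)Δ) f = 36x^5 + (215/2)x^4 + 155x^3 + 107x^2 + (71/2)x + 7/2
Δ (-(3/2)Δ) f = 180x^4 + 790x^3 + 1470x^2 + 1289x + 441
(-(3/2)Δ) (-(3/2)Δ) f = -270x^4 - 1185x^3 - 2205x^2 - (3867/2)x - 1323/2
D f = -24x^5 - (35/3)x^4 + 12x^2
Δ D f = -120x^4 - (860/3)x^3 - 310x^2 - (428/3)x - 71/3
((-(3/2)Δ)^2 + Δ ∘ D) f = -390x^4 - (4415/3)x^3 - 2515x^2 - (12457/6)x - 4111/6
Δ ((-(3/2)Δ)^2 + Δ ∘ D) f = -1560x^3 - 6755x^2 - 11005x - 38717/6
(-(3/2)Δ) ((-(3/2)Δ)^2 + Δ ∘ D) f = 2340x^3 + (20265/2)x^2 + (33015/2)x + 38717/4
Δ (-(3/2)Δ) ((-(3/2)Δ)^2 + Δ ∘ D) f = 7020x^2 + 27285x + 28980
(-(3/2)Δ) (-(3/2)Δ) ((-(3/2)Δ)^2 + Δ ∘ D) f = -10530x^2 - (81855/2)x - 43470
D ((-(3/2)Δ)^2 + Δ ∘ D) f = -1560x^3 - 4415x^2 - 5030x - 12457/6
Δ D ((-(3/2)Δ)^2 + Δ ∘ D) f = -4680x^2 - 13510x - 11005
((-(3/2)Δ)^2 + Δ ∘ D) ((-(3/2)Δ)^2 + Δ ∘ D) f = -15210x^2 - (108875/2)x - 54475


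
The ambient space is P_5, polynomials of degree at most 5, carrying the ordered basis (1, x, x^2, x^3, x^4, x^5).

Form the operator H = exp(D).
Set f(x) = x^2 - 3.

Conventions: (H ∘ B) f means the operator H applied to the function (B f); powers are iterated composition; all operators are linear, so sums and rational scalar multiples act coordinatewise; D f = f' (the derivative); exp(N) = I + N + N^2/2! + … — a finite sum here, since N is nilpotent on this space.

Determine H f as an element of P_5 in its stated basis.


the result is g(x) = x^2 + 2x - 2

order-1 term: 2x
order-2 term: 1
the series for exp(D) f terminates at order 2
exp(D) f = x^2 + 2x - 2


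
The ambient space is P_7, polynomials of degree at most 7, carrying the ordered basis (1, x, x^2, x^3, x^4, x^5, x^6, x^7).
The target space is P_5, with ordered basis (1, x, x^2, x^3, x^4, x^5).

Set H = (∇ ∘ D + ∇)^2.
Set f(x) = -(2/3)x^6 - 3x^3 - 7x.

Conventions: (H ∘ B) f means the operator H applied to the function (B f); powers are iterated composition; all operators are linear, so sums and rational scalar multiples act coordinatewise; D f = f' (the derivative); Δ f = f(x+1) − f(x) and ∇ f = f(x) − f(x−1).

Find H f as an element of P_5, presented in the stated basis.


D f = -4x^5 - 9x^2 - 7
∇ D f = -20x^4 + 40x^3 - 40x^2 + 2x + 5
∇ f = -4x^5 + 10x^4 - (40/3)x^3 + x^2 + 5x - 28/3
(∇ ∘ D + ∇) f = -4x^5 - 10x^4 + (80/3)x^3 - 39x^2 + 7x - 13/3
D (∇ ∘ D + ∇) f = -20x^4 - 40x^3 + 80x^2 - 78x + 7
∇ D (∇ ∘ D + ∇) f = -80x^3 + 200x - 178
∇ (∇ ∘ D + ∇) f = -20x^4 + 100x^2 - 178x + 236/3
(∇ ∘ D + ∇) (∇ ∘ D + ∇) f = -20x^4 - 80x^3 + 100x^2 + 22x - 298/3

the image equals g(x) = -20x^4 - 80x^3 + 100x^2 + 22x - 298/3


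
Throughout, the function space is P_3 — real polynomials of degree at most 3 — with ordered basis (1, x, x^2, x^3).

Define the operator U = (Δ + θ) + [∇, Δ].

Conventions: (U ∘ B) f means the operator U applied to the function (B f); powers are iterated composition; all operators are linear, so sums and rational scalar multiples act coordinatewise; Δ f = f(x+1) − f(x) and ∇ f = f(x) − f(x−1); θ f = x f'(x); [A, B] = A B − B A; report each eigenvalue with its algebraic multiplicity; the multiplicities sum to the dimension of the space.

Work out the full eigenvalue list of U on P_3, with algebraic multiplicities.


image of 1: 0
image of x: x + 1
image of x^2: 2x^2 + 2x + 1
image of x^3: 3x^3 + 3x^2 + 3x + 1
the matrix is upper triangular; its diagonal is (0, 1, 2, 3)
for a triangular matrix the eigenvalues are the diagonal entries, with algebraic multiplicity their repetition count

λ = 0 (multiplicity 1), λ = 1 (multiplicity 1), λ = 2 (multiplicity 1), λ = 3 (multiplicity 1)


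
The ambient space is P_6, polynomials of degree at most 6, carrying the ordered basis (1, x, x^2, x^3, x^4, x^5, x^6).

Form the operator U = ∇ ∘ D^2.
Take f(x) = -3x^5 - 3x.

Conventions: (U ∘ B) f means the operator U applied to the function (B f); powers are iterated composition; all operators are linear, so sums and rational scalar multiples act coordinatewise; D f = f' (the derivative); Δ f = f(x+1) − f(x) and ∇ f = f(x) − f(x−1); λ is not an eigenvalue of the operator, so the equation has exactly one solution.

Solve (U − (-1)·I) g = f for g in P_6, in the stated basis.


write g with unknown coordinates in the stated basis and equate coefficients in (U − (-1)·I) g = f
solving from the highest basis element down gives g = -3x^5 + 180x^2 - 183x + 60
check: U g = -180x^2 + 180x - 60
so U g − (-1)·g = -3x^5 - 3x = f ✓

the image equals g(x) = -3x^5 + 180x^2 - 183x + 60


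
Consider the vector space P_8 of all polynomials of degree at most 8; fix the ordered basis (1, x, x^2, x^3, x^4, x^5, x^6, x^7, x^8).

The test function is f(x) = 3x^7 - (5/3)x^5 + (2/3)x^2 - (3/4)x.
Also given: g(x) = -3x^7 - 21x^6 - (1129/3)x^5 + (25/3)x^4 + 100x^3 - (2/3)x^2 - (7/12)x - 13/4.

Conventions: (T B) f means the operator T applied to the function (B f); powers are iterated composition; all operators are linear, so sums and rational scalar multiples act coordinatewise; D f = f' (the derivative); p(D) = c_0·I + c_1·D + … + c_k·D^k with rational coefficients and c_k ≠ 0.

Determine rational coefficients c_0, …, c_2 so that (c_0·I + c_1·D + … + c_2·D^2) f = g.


p(D) = -I − D − 3·D^2, i.e. c_0 = -1, c_1 = -1, c_2 = -3

D^0 f = 3x^7 - (5/3)x^5 + (2/3)x^2 - (3/4)x
D^1 f = 21x^6 - (25/3)x^4 + (4/3)x - 3/4
D^2 f = 126x^5 - (100/3)x^3 + 4/3
matching coefficients of g against c_0 f + c_1 Df + … from the top degree down determines the c_i
solution: c_0 = -1, c_1 = -1, c_2 = -3


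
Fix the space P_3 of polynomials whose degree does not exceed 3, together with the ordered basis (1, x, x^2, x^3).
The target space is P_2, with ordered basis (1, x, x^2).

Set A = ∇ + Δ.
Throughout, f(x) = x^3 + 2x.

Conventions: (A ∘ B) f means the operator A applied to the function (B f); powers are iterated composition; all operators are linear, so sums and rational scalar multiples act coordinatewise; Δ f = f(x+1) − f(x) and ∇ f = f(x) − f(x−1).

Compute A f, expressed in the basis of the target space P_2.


∇ f = 3x^2 - 3x + 3
Δ f = 3x^2 + 3x + 3
(∇ + Δ) f = 6x^2 + 6

the image equals g(x) = 6x^2 + 6


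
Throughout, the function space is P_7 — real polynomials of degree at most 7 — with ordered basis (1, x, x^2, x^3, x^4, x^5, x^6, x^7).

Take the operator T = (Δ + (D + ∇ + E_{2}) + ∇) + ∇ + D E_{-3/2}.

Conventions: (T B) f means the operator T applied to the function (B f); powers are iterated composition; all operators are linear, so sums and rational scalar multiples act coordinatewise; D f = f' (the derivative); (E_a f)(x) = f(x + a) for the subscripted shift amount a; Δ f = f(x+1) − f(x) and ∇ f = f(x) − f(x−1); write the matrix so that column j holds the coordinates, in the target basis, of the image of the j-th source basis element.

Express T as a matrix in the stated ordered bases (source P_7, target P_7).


image of 1: 1
image of x: x + 8
image of x^2: x^2 + 16x - 1
image of x^3: x^3 + 24x^2 - 3x + 75/4
image of x^4: x^4 + 32x^3 - 6x^2 + 75x + 1/2
image of x^5: x^5 + 40x^4 - 10x^3 + (375/2)x^2 + (5/2)x + 981/16
image of x^6: x^6 + 48x^5 - 15x^4 + 375x^3 + (15/2)x^2 + (2943/8)x + 263/16
image of x^7: x^7 + 56x^6 - 21x^5 + (2625/4)x^4 + (35/2)x^3 + (20601/16)x^2 + (1841/16)x + 13551/64
each image's coordinates form column j of the matrix

the matrix is [[1, 8, -1, 75/4, 1/2, 981/16, 263/16, 13551/64]; [0, 1, 16, -3, 75, 5/2, 2943/8, 1841/16]; [0, 0, 1, 24, -6, 375/2, 15/2, 20601/16]; [0, 0, 0, 1, 32, -10, 375, 35/2]; [0, 0, 0, 0, 1, 40, -15, 2625/4]; [0, 0, 0, 0, 0, 1, 48, -21]; [0, 0, 0, 0, 0, 0, 1, 56]; [0, 0, 0, 0, 0, 0, 0, 1]] (rows listed top to bottom)


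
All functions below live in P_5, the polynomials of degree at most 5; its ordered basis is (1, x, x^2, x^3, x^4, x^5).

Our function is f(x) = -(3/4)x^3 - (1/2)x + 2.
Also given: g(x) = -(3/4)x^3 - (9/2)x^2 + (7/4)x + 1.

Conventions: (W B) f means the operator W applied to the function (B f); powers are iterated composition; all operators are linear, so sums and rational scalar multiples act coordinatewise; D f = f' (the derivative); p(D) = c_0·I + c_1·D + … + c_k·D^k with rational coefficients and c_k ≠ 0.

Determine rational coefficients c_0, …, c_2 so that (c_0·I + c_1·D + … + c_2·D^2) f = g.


c_0 = 1, c_1 = 2, c_2 = -1/2

D^0 f = -(3/4)x^3 - (1/2)x + 2
D^1 f = -(9/4)x^2 - 1/2
D^2 f = -(9/2)x
matching coefficients of g against c_0 f + c_1 Df + … from the top degree down determines the c_i
solution: c_0 = 1, c_1 = 2, c_2 = -1/2


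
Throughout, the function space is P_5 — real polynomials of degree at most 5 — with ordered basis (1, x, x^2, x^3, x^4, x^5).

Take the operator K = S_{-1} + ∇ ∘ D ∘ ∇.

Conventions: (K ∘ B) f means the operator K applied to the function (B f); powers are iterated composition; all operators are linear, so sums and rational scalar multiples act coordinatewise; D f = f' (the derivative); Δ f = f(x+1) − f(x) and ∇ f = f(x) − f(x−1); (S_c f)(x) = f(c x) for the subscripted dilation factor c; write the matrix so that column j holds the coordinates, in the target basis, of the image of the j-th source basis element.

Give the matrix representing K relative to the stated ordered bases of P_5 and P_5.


image of 1: 1
image of x: -x
image of x^2: x^2
image of x^3: -x^3 + 6
image of x^4: x^4 + 24x - 24
image of x^5: -x^5 + 60x^2 - 120x + 70
each image's coordinates form column j of the matrix

the matrix is [[1, 0, 0, 6, -24, 70]; [0, -1, 0, 0, 24, -120]; [0, 0, 1, 0, 0, 60]; [0, 0, 0, -1, 0, 0]; [0, 0, 0, 0, 1, 0]; [0, 0, 0, 0, 0, -1]] (rows listed top to bottom)


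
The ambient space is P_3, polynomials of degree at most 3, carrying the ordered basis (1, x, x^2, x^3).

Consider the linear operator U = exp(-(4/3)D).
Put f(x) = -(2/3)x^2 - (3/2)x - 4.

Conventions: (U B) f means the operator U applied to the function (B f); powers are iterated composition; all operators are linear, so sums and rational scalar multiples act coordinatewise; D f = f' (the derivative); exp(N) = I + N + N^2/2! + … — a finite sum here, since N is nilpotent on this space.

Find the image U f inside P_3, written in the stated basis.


order-1 term: (16/9)x + 2
order-2 term: -32/27
the series for exp(-(4/3)D) f terminates at order 2
exp(-(4/3)D) f = -(2/3)x^2 + (5/18)x - 86/27

g(x) = -(2/3)x^2 + (5/18)x - 86/27


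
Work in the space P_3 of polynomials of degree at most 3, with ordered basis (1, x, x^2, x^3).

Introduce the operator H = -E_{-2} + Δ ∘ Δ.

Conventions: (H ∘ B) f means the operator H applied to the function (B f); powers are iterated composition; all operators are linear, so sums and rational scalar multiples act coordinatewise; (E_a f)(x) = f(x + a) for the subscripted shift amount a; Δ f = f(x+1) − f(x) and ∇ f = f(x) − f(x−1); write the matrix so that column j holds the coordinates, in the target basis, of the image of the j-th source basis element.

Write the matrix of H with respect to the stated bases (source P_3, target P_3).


the matrix is [[-1, 2, -2, 14]; [0, -1, 4, -6]; [0, 0, -1, 6]; [0, 0, 0, -1]] (rows listed top to bottom)

image of 1: -1
image of x: -x + 2
image of x^2: -x^2 + 4x - 2
image of x^3: -x^3 + 6x^2 - 6x + 14
each image's coordinates form column j of the matrix


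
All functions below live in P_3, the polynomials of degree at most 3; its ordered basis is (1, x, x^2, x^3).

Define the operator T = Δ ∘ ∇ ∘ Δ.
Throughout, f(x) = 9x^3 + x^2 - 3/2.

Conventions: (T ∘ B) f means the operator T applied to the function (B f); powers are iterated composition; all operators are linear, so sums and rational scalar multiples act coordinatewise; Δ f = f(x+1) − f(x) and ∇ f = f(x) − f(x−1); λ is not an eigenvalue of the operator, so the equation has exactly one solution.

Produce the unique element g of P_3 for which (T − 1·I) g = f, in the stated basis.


the result is g(x) = -9x^3 - x^2 - 105/2

write g with unknown coordinates in the stated basis and equate coefficients in (T − 1·I) g = f
solving from the highest basis element down gives g = -9x^3 - x^2 - 105/2
check: T g = -54
so T g − 1·g = 9x^3 + x^2 - 3/2 = f ✓


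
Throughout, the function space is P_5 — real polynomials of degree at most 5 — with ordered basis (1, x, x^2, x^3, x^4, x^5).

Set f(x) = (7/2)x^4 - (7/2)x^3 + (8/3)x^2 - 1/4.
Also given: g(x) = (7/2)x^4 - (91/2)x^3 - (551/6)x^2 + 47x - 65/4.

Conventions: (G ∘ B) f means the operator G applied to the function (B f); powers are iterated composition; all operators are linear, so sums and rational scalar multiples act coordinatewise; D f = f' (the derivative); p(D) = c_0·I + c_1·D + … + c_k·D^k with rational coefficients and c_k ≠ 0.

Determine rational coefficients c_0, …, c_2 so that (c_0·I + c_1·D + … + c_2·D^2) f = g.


p(D) = I − 3·D − 3·D^2, i.e. c_0 = 1, c_1 = -3, c_2 = -3

D^0 f = (7/2)x^4 - (7/2)x^3 + (8/3)x^2 - 1/4
D^1 f = 14x^3 - (21/2)x^2 + (16/3)x
D^2 f = 42x^2 - 21x + 16/3
matching coefficients of g against c_0 f + c_1 Df + … from the top degree down determines the c_i
solution: c_0 = 1, c_1 = -3, c_2 = -3


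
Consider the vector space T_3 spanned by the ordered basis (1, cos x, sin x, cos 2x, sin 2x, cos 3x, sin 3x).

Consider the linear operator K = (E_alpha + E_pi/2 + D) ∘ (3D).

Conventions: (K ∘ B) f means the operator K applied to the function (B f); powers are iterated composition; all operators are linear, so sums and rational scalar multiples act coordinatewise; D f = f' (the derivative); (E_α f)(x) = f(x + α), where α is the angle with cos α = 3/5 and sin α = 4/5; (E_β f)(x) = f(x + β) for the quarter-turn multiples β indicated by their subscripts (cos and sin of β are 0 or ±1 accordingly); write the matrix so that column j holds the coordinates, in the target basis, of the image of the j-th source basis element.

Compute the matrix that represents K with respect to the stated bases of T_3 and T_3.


the matrix is [[0, 0, 0, 0, 0, 0, 0]; [0, -42/5, 9/5, 0, 0, 0, 0]; [0, -9/5, -42/5, 0, 0, 0, 0]; [0, 0, 0, -444/25, -192/25, 0, 0]; [0, 0, 0, 192/25, -444/25, 0, 0]; [0, 0, 0, 0, 0, -2646/125, -1053/125]; [0, 0, 0, 0, 0, 1053/125, -2646/125]] (rows listed top to bottom)

image of 1: 0
image of cos x: -(42/5)cos x - (9/5)sin x
image of sin x: (9/5)cos x - (42/5)sin x
image of cos 2x: -(444/25)cos 2x + (192/25)sin 2x
image of sin 2x: -(192/25)cos 2x - (444/25)sin 2x
image of cos 3x: -(2646/125)cos 3x + (1053/125)sin 3x
image of sin 3x: -(1053/125)cos 3x - (2646/125)sin 3x
each image's coordinates form column j of the matrix


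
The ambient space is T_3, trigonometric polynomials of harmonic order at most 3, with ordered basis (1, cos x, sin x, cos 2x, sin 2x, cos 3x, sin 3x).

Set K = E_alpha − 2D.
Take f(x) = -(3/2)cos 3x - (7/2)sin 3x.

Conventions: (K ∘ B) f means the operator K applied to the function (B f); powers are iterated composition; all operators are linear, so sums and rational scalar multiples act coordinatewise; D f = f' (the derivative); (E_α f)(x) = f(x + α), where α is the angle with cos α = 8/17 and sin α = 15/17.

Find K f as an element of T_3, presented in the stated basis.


g(x) = (224475/9826)cos 3x - (55703/9826)sin 3x

E_alpha f = (18129/9826)cos 3x + (32731/9826)sin 3x
D f = -(21/2)cos 3x + (9/2)sin 3x
(-2D) f = 21cos 3x - 9sin 3x
(E_alpha − 2D) f = (224475/9826)cos 3x - (55703/9826)sin 3x


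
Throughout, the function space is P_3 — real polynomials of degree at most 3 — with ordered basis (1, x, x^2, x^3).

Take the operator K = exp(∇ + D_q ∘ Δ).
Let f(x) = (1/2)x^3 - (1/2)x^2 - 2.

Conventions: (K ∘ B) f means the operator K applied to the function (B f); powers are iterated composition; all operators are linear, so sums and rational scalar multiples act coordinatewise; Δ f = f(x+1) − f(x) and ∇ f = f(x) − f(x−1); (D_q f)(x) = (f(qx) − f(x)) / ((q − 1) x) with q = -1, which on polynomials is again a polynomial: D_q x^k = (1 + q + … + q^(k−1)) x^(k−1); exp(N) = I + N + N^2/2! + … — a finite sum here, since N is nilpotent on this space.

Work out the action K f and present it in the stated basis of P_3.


order-1 term: (3/2)x^2 - (5/2)x + 3/2
order-2 term: (3/2)x - 1/2
order-3 term: 1/2
the series for exp(∇ + D_q ∘ Δ) f terminates at order 3
exp(∇ + D_q ∘ Δ) f = (1/2)x^3 + x^2 - x - 1/2

the result is g(x) = (1/2)x^3 + x^2 - x - 1/2


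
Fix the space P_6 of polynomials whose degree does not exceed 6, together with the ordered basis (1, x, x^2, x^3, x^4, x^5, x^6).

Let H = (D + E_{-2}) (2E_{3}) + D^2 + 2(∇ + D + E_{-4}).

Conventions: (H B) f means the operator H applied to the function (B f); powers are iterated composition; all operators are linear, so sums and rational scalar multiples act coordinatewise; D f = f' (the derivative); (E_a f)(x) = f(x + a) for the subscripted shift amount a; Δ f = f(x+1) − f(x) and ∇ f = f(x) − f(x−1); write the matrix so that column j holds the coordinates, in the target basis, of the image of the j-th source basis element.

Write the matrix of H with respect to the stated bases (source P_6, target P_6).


the matrix is [[4, 0, 46, -70, 728, -1234, 11108]; [0, 4, 0, 138, -280, 3640, -7404]; [0, 0, 4, 0, 276, -700, 10920]; [0, 0, 0, 4, 0, 460, -1400]; [0, 0, 0, 0, 4, 0, 690]; [0, 0, 0, 0, 0, 4, 0]; [0, 0, 0, 0, 0, 0, 4]] (rows listed top to bottom)

image of 1: 4
image of x: 4x
image of x^2: 4x^2 + 46
image of x^3: 4x^3 + 138x - 70
image of x^4: 4x^4 + 276x^2 - 280x + 728
image of x^5: 4x^5 + 460x^3 - 700x^2 + 3640x - 1234
image of x^6: 4x^6 + 690x^4 - 1400x^3 + 10920x^2 - 7404x + 11108
each image's coordinates form column j of the matrix


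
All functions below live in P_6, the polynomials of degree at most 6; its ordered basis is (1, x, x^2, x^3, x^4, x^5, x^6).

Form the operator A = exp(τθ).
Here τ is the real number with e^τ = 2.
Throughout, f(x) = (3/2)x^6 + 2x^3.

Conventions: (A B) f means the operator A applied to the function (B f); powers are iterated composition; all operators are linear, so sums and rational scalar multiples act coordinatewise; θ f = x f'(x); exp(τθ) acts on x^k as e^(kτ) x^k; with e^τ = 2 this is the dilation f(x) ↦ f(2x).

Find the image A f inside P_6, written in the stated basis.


g(x) = 96x^6 + 16x^3

exp(τθ) x^k = e^(kτ) x^k; with e^τ = 2 this sends x^k to 2^k x^k
x^3 ↦ 8 x^3
x^6 ↦ 64 x^6
applying this coordinatewise to f: exp(τθ) f = 96x^6 + 16x^3


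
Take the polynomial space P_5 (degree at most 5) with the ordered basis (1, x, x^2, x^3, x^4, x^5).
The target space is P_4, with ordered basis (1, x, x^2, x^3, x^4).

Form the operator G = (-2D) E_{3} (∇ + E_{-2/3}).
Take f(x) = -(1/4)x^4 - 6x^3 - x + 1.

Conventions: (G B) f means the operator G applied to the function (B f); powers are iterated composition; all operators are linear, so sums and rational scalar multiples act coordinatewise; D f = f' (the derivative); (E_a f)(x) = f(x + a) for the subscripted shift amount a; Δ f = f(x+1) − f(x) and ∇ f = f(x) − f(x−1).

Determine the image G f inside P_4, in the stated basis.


g(x) = 2x^3 + 56x^2 + (908/3)x + 11918/27

∇ f = -x^3 - (33/2)x^2 + 17x - 27/4
E_{-2/3} f = -(1/4)x^4 - (16/3)x^3 + (34/3)x^2 - (235/27)x + 275/81
(∇ + E_{-2/3}) f = -(1/4)x^4 - (19/3)x^3 - (31/6)x^2 + (224/27)x - 1087/324
E_{3} (∇ + E_{-2/3}) f = -(1/4)x^4 - (28/3)x^3 - (227/3)x^2 - (5959/27)x - 35027/162
D (E_{3} (∇ + E_{-2/3})) f = -x^3 - 28x^2 - (454/3)x - 5959/27
(-2D) (E_{3} (∇ + E_{-2/3})) f = 2x^3 + 56x^2 + (908/3)x + 11918/27


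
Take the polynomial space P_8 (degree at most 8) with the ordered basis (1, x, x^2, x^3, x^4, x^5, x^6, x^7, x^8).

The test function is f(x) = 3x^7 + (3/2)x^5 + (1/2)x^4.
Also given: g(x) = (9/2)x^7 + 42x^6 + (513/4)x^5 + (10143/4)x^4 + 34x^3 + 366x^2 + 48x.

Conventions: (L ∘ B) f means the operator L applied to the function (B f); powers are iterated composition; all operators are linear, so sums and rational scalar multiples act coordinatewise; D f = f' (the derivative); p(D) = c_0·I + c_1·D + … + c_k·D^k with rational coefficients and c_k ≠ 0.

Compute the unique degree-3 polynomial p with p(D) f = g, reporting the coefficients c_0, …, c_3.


c_0 = 3/2, c_1 = 2, c_2 = 1, c_3 = 4

D^0 f = 3x^7 + (3/2)x^5 + (1/2)x^4
D^1 f = 21x^6 + (15/2)x^4 + 2x^3
D^2 f = 126x^5 + 30x^3 + 6x^2
D^3 f = 630x^4 + 90x^2 + 12x
matching coefficients of g against c_0 f + c_1 Df + … from the top degree down determines the c_i
solution: c_0 = 3/2, c_1 = 2, c_2 = 1, c_3 = 4


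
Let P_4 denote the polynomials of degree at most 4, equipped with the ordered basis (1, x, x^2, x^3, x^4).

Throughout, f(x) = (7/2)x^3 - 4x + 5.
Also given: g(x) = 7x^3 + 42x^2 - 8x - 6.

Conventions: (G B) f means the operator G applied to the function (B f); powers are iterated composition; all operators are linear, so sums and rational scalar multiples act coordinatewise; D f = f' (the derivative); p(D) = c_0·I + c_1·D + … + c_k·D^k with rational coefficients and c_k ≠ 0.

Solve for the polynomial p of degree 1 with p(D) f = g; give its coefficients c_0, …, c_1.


D^0 f = (7/2)x^3 - 4x + 5
D^1 f = (21/2)x^2 - 4
matching coefficients of g against c_0 f + c_1 Df + … from the top degree down determines the c_i
solution: c_0 = 2, c_1 = 4

p(D) = 2·I + 4·D, i.e. c_0 = 2, c_1 = 4


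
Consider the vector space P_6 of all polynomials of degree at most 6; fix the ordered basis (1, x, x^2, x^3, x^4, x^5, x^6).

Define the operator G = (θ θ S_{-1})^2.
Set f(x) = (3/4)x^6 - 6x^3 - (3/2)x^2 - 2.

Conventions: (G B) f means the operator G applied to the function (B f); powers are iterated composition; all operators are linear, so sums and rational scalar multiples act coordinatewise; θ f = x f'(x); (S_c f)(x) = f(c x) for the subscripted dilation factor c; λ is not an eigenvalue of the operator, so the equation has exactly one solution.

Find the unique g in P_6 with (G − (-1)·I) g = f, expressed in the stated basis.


g(x) = (3/5188)x^6 - (3/41)x^3 - (3/34)x^2 - 2

write g with unknown coordinates in the stated basis and equate coefficients in (G − (-1)·I) g = f
solving from the highest basis element down gives g = (3/5188)x^6 - (3/41)x^3 - (3/34)x^2 - 2
check: G g = (972/1297)x^6 - (243/41)x^3 - (24/17)x^2
so G g − (-1)·g = (3/4)x^6 - 6x^3 - (3/2)x^2 - 2 = f ✓


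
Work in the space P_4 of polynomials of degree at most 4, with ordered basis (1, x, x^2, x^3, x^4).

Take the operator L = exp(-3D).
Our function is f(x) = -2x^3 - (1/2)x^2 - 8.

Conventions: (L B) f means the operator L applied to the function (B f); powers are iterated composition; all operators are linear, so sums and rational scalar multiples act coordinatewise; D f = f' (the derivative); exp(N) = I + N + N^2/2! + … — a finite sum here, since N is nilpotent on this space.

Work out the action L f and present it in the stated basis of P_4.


order-1 term: 18x^2 + 3x
order-2 term: -54x - 9/2
order-3 term: 54
the series for exp(-3D) f terminates at order 3
exp(-3D) f = -2x^3 + (35/2)x^2 - 51x + 83/2

the result is g(x) = -2x^3 + (35/2)x^2 - 51x + 83/2


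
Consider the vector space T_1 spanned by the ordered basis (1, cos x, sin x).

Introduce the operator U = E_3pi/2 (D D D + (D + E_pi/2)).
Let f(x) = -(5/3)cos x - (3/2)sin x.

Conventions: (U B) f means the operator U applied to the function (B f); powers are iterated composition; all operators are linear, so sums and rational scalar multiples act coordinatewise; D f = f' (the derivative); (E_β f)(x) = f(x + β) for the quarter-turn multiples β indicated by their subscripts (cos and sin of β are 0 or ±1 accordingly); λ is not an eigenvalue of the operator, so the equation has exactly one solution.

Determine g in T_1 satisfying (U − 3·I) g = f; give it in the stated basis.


write g with unknown coordinates in the stated basis and equate coefficients in (U − 3·I) g = f
solving from the highest basis element down gives g = (5/6)cos x + (3/4)sin x
check: U g = (5/6)cos x + (3/4)sin x
so U g − 3·g = -(5/3)cos x - (3/2)sin x = f ✓

the result is g(x) = (5/6)cos x + (3/4)sin x


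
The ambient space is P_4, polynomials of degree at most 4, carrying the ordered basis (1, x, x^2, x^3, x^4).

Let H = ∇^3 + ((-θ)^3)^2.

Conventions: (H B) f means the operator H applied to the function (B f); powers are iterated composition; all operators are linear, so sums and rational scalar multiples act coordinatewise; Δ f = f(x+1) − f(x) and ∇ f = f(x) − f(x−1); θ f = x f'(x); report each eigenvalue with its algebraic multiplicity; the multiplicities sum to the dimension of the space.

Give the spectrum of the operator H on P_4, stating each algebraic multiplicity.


image of 1: 0
image of x: x
image of x^2: 64x^2
image of x^3: 729x^3 + 6
image of x^4: 4096x^4 + 24x - 36
the matrix is upper triangular; its diagonal is (0, 1, 64, 729, 4096)
for a triangular matrix the eigenvalues are the diagonal entries, with algebraic multiplicity their repetition count

λ = 0 (multiplicity 1), λ = 1 (multiplicity 1), λ = 64 (multiplicity 1), λ = 729 (multiplicity 1), λ = 4096 (multiplicity 1)


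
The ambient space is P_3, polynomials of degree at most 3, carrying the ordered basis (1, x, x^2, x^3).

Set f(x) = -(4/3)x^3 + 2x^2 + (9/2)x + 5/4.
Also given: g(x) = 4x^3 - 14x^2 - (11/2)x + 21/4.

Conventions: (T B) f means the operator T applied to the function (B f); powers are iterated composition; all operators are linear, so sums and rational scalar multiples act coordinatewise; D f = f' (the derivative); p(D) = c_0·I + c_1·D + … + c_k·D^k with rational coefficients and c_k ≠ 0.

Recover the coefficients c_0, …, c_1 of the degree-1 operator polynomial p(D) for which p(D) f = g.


p(D) = -3·I + 2·D, i.e. c_0 = -3, c_1 = 2

D^0 f = -(4/3)x^3 + 2x^2 + (9/2)x + 5/4
D^1 f = -4x^2 + 4x + 9/2
matching coefficients of g against c_0 f + c_1 Df + … from the top degree down determines the c_i
solution: c_0 = -3, c_1 = 2


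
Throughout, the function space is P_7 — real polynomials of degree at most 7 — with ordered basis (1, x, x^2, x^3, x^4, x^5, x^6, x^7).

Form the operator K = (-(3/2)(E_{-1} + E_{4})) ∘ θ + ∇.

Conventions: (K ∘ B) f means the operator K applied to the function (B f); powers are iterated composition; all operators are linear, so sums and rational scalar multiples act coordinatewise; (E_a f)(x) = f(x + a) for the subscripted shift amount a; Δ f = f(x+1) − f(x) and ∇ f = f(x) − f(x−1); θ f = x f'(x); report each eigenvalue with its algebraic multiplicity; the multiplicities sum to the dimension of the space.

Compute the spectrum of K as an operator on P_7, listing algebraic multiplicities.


image of 1: 0
image of x: -3x - 7/2
image of x^2: -6x^2 - 16x - 52
image of x^3: -9x^3 - (75/2)x^2 - (465/2)x - 565/2
image of x^4: -12x^4 - 68x^3 - 618x^2 - 1508x - 1543
image of x^5: -15x^5 - (215/2)x^4 - 1285x^3 - 4715x^2 - (19285/2)x - 15343/2
image of x^6: -18x^6 - 156x^5 - 2310x^4 - 11320x^3 - 34710x^2 - 55236x - 36874
image of x^7: -21x^7 - (427/2)x^6 - (7539/2)x^5 - (46235/2)x^4 - (188965/2)x^3 - (451101/2)x^2 - (602273/2)x - 344041/2
the matrix is upper triangular; its diagonal is (0, -3, -6, -9, -12, -15, -18, -21)
for a triangular matrix the eigenvalues are the diagonal entries, with algebraic multiplicity their repetition count

λ = -21 (multiplicity 1), λ = -18 (multiplicity 1), λ = -15 (multiplicity 1), λ = -12 (multiplicity 1), λ = -9 (multiplicity 1), λ = -6 (multiplicity 1), λ = -3 (multiplicity 1), λ = 0 (multiplicity 1)


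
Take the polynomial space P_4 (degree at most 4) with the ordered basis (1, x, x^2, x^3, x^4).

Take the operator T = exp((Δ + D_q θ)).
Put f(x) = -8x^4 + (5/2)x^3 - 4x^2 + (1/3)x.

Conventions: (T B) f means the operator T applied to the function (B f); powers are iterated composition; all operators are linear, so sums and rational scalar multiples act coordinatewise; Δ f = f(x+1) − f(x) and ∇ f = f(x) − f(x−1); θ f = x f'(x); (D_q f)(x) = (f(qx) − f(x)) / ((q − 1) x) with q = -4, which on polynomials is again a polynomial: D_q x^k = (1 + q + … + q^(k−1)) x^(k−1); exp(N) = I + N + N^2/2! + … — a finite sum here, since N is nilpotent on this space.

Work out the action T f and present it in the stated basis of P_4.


order-1 term: 1600x^3 + 57x^2 - (17/2)x - 53/6
order-2 term: 33600x^2 + 2286x + 820
order-3 term: -44800x + 12724
order-4 term: -22400
the series for exp((Δ + D_q θ)) f terminates at order 4
exp((Δ + D_q θ)) f = -8x^4 + (3205/2)x^3 + 33653x^2 - (255133/6)x - 53189/6

the image equals g(x) = -8x^4 + (3205/2)x^3 + 33653x^2 - (255133/6)x - 53189/6


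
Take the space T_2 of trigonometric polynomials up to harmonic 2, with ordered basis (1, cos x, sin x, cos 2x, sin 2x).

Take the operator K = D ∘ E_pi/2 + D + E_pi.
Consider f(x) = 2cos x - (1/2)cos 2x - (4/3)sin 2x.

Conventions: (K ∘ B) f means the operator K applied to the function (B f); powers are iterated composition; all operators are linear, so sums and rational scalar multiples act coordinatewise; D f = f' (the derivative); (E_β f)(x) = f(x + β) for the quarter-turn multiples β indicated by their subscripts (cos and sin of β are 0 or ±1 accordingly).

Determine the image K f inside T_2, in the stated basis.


E_pi/2 f = -2sin x + (1/2)cos 2x + (4/3)sin 2x
D E_pi/2 f = -2cos x + (8/3)cos 2x - sin 2x
D f = -2sin x - (8/3)cos 2x + sin 2x
E_pi f = -2cos x - (1/2)cos 2x - (4/3)sin 2x
(D ∘ E_pi/2 + D + E_pi) f = -4cos x - 2sin x - (1/2)cos 2x - (4/3)sin 2x

g(x) = -4cos x - 2sin x - (1/2)cos 2x - (4/3)sin 2x


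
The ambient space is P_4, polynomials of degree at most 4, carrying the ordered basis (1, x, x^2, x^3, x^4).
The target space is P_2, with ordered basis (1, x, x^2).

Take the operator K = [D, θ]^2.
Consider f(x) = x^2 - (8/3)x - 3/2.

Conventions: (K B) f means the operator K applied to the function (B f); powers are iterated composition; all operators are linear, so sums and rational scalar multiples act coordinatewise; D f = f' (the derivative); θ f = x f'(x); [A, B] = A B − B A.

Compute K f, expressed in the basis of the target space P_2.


θ f = 2x^2 - (8/3)x
D θ f = 4x - 8/3
D f = 2x - 8/3
θ D f = 2x
[D, θ] f = 2x - 8/3
θ [D, θ] f = 2x
D θ [D, θ] f = 2
D [D, θ] f = 2
θ D [D, θ] f = 0
[D, θ] [D, θ] f = 2

the result is g(x) = 2


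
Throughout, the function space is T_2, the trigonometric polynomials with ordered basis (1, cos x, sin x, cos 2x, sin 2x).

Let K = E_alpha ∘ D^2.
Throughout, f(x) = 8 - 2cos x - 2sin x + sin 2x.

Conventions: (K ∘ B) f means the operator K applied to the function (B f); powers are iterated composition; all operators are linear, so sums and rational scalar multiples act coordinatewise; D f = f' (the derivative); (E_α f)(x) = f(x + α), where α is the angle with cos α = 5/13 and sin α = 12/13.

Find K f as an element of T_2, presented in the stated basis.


g(x) = (34/13)cos x - (14/13)sin x - (480/169)cos 2x + (476/169)sin 2x

D f = -2cos x + 2sin x + 2cos 2x
D D f = 2cos x + 2sin x - 4sin 2x
E_alpha D^2 f = (34/13)cos x - (14/13)sin x - (480/169)cos 2x + (476/169)sin 2x


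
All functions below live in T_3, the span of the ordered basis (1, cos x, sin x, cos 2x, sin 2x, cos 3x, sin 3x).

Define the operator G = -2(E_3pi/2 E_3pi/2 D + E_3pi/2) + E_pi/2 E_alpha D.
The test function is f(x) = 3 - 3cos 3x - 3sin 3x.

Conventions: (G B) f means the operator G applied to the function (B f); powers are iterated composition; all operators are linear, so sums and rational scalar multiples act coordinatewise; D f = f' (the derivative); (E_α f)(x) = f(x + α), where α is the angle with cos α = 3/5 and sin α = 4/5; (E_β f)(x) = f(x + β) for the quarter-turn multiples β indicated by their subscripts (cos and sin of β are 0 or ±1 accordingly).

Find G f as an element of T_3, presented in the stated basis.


D f = -9cos 3x + 9sin 3x
E_3pi/2 D f = 9cos 3x + 9sin 3x
E_3pi/2 E_3pi/2 D f = 9cos 3x - 9sin 3x
E_3pi/2 f = 3 - 3cos 3x + 3sin 3x
(E_3pi/2 E_3pi/2 D + E_3pi/2) f = 3 + 6cos 3x - 6sin 3x
(-2(E_3pi/2 E_3pi/2 D + E_3pi/2)) f = -6 - 12cos 3x + 12sin 3x
D f = -9cos 3x + 9sin 3x
E_alpha D f = (1449/125)cos 3x - (657/125)sin 3x
E_pi/2 E_alpha D f = (657/125)cos 3x + (1449/125)sin 3x
(-2(E_3pi/2 E_3pi/2 D + E_3pi/2) + E_pi/2 E_alpha D) f = -6 - (843/125)cos 3x + (2949/125)sin 3x

the image equals g(x) = -6 - (843/125)cos 3x + (2949/125)sin 3x
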